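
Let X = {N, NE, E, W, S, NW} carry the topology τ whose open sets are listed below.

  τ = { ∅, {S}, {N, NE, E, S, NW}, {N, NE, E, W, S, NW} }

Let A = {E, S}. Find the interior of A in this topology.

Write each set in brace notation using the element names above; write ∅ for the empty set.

interior: largest open inside A is {S} (from ∅, {S})

{S}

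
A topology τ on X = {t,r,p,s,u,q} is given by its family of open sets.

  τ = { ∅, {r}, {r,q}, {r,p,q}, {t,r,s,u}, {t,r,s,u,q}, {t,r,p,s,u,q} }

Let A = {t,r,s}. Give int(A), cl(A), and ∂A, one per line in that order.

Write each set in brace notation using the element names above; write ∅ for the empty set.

opens ⊆ A: ∅, {r}; union → int = {r}
complement {p,u,q}; its interior ∅; cl(A) = X∖∅ = {t,r,p,s,u,q}
boundary = {t,r,p,s,u,q} ∖ {r} = {t,p,s,u,q}

int(A) = {r}
cl(A)  = {t,r,p,s,u,q}
∂A     = {t,p,s,u,q}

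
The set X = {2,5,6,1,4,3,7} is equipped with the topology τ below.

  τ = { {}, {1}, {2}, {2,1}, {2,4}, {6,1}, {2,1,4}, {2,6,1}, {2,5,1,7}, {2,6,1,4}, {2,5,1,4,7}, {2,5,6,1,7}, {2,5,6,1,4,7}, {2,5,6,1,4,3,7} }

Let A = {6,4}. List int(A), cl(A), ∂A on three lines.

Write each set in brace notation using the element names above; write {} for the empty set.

int(A) = {}
cl(A)  = {6,4,3}
∂A     = {6,4,3}

interior: largest open inside A is {} (from {})
cl via duality: int({2,5,1,3,7}) = {2,5,1,7}, so X∖{2,5,1,7} = {6,4,3}
cl∖int = {6,4,3}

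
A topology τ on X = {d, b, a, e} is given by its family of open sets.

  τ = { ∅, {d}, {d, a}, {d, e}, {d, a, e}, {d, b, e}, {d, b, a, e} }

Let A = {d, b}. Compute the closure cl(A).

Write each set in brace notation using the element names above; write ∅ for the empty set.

complement {a, e}; its interior ∅; cl(A) = X∖∅ = {d, b, a, e}

{d, b, a, e}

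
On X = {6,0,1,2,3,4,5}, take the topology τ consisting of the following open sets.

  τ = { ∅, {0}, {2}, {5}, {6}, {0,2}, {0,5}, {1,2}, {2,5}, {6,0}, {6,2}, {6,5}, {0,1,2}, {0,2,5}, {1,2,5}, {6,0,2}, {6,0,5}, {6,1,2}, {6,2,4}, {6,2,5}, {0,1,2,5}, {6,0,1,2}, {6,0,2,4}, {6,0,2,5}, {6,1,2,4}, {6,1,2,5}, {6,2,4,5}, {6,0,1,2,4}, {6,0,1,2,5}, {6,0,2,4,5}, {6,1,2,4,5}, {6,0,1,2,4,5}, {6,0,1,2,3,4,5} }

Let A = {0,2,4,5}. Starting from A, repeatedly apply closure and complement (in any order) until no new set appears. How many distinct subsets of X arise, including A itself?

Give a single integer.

8

complement {6,1,3}; its interior {6}; cl(A) = X∖{6} = {0,1,2,3,4,5}
With k = closure, c = complement:
  1. A     = {0,2,4,5}
  2. kA    = {0,1,2,3,4,5}
  3. cA    = {6,1,3}
  4. ckA   = {6}
  5. kcA   = {6,1,3,4}
  6. kckA  = {6,3,4}
  7. ckcA  = {0,2,5}
  8. ckckA = {0,1,2,5}
k, c of each give nothing new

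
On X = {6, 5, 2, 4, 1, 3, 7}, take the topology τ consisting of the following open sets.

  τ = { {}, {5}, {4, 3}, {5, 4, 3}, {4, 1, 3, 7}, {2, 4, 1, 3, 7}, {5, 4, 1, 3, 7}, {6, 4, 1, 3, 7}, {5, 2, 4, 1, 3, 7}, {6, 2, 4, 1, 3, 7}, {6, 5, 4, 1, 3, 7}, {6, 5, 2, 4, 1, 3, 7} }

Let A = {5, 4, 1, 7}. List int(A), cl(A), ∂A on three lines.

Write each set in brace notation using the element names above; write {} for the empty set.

open subsets of A: {}, {5}; so int(A) = {5}
closure: X∖int(X∖A) = X∖{} = {6, 5, 2, 4, 1, 3, 7}
∂A = {6, 5, 2, 4, 1, 3, 7} minus {5} = {6, 2, 4, 1, 3, 7}

int(A) = {5}
cl(A)  = {6, 5, 2, 4, 1, 3, 7}
∂A     = {6, 2, 4, 1, 3, 7}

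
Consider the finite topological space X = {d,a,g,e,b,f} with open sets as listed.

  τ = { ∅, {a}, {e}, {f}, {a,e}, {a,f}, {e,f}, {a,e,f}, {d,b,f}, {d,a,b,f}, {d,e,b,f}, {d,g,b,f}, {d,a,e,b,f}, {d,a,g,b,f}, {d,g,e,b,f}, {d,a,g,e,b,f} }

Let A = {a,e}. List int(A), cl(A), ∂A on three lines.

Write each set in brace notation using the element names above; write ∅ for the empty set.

U open, U⊆A: ∅, {a}, {e}, {a,e}. int(A) = ⋃ = {a,e}
X∖A={d,g,b,f}, int(X∖A)={d,g,b,f}, hence cl(A)={a,e}
∂A: remove int from cl → ∅

int(A) = {a,e}
cl(A)  = {a,e}
∂A     = ∅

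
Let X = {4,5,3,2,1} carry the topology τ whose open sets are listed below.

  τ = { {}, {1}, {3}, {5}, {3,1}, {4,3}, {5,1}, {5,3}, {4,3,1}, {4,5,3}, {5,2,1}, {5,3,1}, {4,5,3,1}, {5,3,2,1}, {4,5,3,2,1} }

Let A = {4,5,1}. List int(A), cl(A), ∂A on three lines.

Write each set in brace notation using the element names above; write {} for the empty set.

opens ⊆ A: {}, {5}, {1}, {5,1}; union → int = {5,1}
complement {3,2}; its interior {3}; cl(A) = X∖{3} = {4,5,2,1}
boundary = {4,5,2,1} ∖ {5,1} = {4,2}

int(A) = {5,1}
cl(A)  = {4,5,2,1}
∂A     = {4,2}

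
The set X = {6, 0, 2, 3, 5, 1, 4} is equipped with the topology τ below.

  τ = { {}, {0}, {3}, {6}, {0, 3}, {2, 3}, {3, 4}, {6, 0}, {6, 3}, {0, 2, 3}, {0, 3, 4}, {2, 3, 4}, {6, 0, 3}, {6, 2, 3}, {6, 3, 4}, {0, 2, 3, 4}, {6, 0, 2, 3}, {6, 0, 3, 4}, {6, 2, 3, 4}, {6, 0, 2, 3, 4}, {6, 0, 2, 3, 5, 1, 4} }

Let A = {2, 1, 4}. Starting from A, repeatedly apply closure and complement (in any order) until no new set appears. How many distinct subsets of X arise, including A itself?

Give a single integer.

6

complement {6, 0, 3, 5}; its interior {6, 0, 3}; cl(A) = X∖{6, 0, 3} = {2, 5, 1, 4}
With k = closure, c = complement:
  1. A     = {2, 1, 4}
  2. kA    = {2, 5, 1, 4}
  3. cA    = {6, 0, 3, 5}
  4. ckA   = {6, 0, 3}
  5. kcA   = {6, 0, 2, 3, 5, 1, 4}
  6. ckcA  = {}
k, c of each give nothing new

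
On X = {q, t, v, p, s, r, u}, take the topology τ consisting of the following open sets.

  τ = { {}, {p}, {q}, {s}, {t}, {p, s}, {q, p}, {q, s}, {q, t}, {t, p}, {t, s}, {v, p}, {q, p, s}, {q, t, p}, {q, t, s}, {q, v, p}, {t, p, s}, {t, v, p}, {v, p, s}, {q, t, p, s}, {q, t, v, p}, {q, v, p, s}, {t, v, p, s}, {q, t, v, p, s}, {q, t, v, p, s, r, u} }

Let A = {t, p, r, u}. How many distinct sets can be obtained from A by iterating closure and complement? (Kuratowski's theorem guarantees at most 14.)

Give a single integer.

complement {q, v, s}; its interior {q, s}; cl(A) = X∖{q, s} = {t, v, p, r, u}
With k = closure, c = complement:
  1. A     = {t, p, r, u}
  2. kA    = {t, v, p, r, u}
  3. cA    = {q, v, s}
  4. ckA   = {q, s}
  5. kcA   = {q, v, s, r, u}
  6. kckA  = {q, s, r, u}
  7. ckcA  = {t, p}
  8. ckckA = {t, v, p}
k, c of each give nothing new

8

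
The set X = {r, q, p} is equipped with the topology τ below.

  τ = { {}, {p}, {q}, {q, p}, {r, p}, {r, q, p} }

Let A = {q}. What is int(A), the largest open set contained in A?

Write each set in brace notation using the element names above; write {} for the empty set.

interior: largest open inside A is {q} (from {}, {q})

{q}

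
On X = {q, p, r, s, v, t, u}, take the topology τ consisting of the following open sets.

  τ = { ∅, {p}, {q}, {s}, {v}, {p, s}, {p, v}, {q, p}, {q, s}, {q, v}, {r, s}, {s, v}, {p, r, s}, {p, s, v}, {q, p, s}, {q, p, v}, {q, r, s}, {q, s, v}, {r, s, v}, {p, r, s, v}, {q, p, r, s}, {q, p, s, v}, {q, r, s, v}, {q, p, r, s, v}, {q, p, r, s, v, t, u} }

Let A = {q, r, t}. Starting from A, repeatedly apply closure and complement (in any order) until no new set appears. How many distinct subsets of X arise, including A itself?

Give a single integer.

complement {p, s, v, u}; its interior {p, s, v}; cl(A) = X∖{p, s, v} = {q, r, t, u}
With k = closure, c = complement:
  1. A     = {q, r, t}
  2. kA    = {q, r, t, u}
  3. cA    = {p, s, v, u}
  4. ckA   = {p, s, v}
  5. kcA   = {p, r, s, v, t, u}
  6. ckcA  = {q}
  7. kckcA = {q, t, u}
  8. ckckcA = {p, r, s, v}
k, c of each give nothing new

8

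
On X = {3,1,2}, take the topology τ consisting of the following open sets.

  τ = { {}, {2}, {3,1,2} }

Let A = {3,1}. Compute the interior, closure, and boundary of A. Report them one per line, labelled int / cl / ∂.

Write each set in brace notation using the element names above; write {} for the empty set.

int(A) = {}
cl(A)  = {3,1}
∂A     = {3,1}

U open, U⊆A: {}. int(A) = ⋃ = {}
X∖A={2}, int(X∖A)={2}, hence cl(A)={3,1}
∂A: remove int from cl → {3,1}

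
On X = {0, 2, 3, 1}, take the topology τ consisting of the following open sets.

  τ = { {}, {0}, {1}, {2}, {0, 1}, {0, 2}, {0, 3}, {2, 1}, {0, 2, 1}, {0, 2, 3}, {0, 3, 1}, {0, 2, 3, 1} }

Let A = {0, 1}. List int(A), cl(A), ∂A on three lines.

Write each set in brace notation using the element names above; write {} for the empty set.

int(A) = {0, 1}
cl(A)  = {0, 3, 1}
∂A     = {3}

open subsets of A: {}, {0}, {1}, {0, 1}; so int(A) = {0, 1}
closure: X∖int(X∖A) = X∖{2} = {0, 3, 1}
∂A = {0, 3, 1} minus {0, 1} = {3}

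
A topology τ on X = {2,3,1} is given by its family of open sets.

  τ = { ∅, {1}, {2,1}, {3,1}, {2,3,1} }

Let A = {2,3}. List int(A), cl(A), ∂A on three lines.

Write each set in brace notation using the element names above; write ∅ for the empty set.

int(A) = ∅
cl(A)  = {2,3}
∂A     = {2,3}

open subsets of A: ∅; so int(A) = ∅
closure: X∖int(X∖A) = X∖{1} = {2,3}
∂A = {2,3} minus ∅ = {2,3}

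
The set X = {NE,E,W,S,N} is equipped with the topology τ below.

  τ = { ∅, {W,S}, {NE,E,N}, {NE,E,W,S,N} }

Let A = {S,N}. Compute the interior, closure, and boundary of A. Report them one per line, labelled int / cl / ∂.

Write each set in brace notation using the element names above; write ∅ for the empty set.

open subsets of A: ∅; so int(A) = ∅
closure: X∖int(X∖A) = X∖∅ = {NE,E,W,S,N}
∂A = {NE,E,W,S,N} minus ∅ = {NE,E,W,S,N}

int(A) = ∅
cl(A)  = {NE,E,W,S,N}
∂A     = {NE,E,W,S,N}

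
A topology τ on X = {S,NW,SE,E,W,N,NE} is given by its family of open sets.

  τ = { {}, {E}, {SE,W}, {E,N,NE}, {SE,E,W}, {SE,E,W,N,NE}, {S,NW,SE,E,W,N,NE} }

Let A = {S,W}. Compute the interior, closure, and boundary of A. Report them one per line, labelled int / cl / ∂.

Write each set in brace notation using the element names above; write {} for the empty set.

int(A) = {}
cl(A)  = {S,NW,SE,W}
∂A     = {S,NW,SE,W}

interior: largest open inside A is {} (from {})
cl via duality: int({NW,SE,E,N,NE}) = {E,N,NE}, so X∖{E,N,NE} = {S,NW,SE,W}
cl∖int = {S,NW,SE,W}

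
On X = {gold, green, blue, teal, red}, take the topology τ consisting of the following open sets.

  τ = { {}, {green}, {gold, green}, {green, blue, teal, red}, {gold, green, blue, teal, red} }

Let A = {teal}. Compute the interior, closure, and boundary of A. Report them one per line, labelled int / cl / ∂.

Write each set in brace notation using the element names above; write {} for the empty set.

int(A) = {}
cl(A)  = {blue, teal, red}
∂A     = {blue, teal, red}

interior: largest open inside A is {} (from {})
cl via duality: int({gold, green, blue, red}) = {gold, green}, so X∖{gold, green} = {blue, teal, red}
cl∖int = {blue, teal, red}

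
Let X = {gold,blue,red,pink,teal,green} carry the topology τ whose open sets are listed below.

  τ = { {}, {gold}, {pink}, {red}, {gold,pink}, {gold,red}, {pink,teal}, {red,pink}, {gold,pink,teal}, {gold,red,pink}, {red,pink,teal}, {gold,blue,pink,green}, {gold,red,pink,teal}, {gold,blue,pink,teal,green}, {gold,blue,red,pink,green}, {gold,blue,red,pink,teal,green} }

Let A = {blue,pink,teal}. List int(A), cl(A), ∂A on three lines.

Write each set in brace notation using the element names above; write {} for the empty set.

U open, U⊆A: {}, {pink}, {pink,teal}. int(A) = ⋃ = {pink,teal}
X∖A={gold,red,green}, int(X∖A)={gold,red}, hence cl(A)={blue,pink,teal,green}
∂A: remove int from cl → {blue,green}

int(A) = {pink,teal}
cl(A)  = {blue,pink,teal,green}
∂A     = {blue,green}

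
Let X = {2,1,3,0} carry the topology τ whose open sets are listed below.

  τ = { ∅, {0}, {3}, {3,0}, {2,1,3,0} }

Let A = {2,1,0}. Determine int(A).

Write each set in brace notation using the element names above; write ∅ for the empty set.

U open, U⊆A: ∅, {0}. int(A) = ⋃ = {0}

{0}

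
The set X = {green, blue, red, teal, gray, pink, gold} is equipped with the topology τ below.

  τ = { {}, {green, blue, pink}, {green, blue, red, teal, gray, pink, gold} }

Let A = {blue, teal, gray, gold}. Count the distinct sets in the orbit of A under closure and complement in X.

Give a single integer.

cl via duality: int({green, red, pink}) = {}, so X∖{} = {green, blue, red, teal, gray, pink, gold}
Write k for closure, c for complement:
  1. A     = {blue, teal, gray, gold}
  2. kA    = {green, blue, red, teal, gray, pink, gold}
  3. cA    = {green, red, pink}
  4. ckA   = {}
applying k or c yields no new set

4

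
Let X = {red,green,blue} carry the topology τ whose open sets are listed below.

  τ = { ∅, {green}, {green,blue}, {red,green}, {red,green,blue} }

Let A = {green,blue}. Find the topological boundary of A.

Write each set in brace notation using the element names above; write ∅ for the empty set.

U open, U⊆A: ∅, {green}, {green,blue}. int(A) = ⋃ = {green,blue}
X∖A={red}, int(X∖A)=∅, hence cl(A)={red,green,blue}
∂A: remove int from cl → {red}

{red}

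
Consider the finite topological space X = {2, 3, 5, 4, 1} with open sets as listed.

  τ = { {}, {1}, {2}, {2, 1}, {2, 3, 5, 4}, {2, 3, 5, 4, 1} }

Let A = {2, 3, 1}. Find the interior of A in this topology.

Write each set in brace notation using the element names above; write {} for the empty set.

opens ⊆ A: {}, {2}, {1}, {2, 1}; union → int = {2, 1}

{2, 1}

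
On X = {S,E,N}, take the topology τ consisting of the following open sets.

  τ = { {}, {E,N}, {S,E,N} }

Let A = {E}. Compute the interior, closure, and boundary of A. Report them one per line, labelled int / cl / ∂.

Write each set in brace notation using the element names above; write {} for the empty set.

interior: largest open inside A is {} (from {})
cl via duality: int({S,N}) = {}, so X∖{} = {S,E,N}
cl∖int = {S,E,N}

int(A) = {}
cl(A)  = {S,E,N}
∂A     = {S,E,N}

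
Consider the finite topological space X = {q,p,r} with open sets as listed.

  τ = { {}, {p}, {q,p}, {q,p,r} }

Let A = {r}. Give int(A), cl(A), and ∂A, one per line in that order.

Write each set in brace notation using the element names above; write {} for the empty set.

int(A) = {}
cl(A)  = {r}
∂A     = {r}

U open, U⊆A: {}. int(A) = ⋃ = {}
X∖A={q,p}, int(X∖A)={q,p}, hence cl(A)={r}
∂A: remove int from cl → {r}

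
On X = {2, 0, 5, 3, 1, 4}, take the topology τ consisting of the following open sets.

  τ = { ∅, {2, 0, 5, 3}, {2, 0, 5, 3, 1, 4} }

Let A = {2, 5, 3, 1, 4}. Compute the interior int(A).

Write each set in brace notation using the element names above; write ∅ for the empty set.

U open, U⊆A: ∅. int(A) = ⋃ = ∅

∅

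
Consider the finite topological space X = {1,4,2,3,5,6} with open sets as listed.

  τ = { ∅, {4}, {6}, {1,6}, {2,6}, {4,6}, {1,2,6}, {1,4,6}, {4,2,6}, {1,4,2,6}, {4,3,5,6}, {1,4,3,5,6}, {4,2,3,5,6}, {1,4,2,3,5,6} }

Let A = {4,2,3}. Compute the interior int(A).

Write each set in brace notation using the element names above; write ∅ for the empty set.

{4}

interior: largest open inside A is {4} (from ∅, {4})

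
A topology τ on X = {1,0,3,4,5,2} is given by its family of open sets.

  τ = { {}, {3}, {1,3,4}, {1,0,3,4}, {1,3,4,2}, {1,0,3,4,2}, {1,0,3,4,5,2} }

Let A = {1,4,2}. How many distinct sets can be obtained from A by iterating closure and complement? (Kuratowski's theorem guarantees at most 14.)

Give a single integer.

6

closure: X∖int(X∖A) = X∖{3} = {1,0,4,5,2}
Let k=closure and c=complement:
  1. A     = {1,4,2}
  2. kA    = {1,0,4,5,2}
  3. cA    = {0,3,5}
  4. ckA   = {3}
  5. kcA   = {1,0,3,4,5,2}
  6. ckcA  = {}
— saturated at 6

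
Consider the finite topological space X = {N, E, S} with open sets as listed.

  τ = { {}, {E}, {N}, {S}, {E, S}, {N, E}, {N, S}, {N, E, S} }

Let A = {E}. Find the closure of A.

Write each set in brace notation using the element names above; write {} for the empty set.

complement {N, S}; its interior {N, S}; cl(A) = X∖{N, S} = {E}

{E}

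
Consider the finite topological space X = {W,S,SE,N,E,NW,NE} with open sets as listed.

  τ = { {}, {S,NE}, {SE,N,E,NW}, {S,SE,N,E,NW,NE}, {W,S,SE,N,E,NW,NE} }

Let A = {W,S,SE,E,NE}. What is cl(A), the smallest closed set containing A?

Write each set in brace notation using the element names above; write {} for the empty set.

{W,S,SE,N,E,NW,NE}

complement {N,NW}; its interior {}; cl(A) = X∖{} = {W,S,SE,N,E,NW,NE}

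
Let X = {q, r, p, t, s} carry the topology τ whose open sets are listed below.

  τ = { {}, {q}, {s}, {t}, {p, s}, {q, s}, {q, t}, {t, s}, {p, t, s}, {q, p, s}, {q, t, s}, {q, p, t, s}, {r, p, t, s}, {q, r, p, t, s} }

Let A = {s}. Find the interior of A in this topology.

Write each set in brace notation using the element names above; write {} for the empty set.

{s}

opens ⊆ A: {}, {s}; union → int = {s}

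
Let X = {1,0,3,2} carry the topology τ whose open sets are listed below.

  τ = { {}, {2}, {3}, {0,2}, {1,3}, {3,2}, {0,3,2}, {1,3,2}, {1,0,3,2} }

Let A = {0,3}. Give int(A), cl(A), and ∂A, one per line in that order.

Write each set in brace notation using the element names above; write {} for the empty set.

opens ⊆ A: {}, {3}; union → int = {3}
complement {1,2}; its interior {2}; cl(A) = X∖{2} = {1,0,3}
boundary = {1,0,3} ∖ {3} = {1,0}

int(A) = {3}
cl(A)  = {1,0,3}
∂A     = {1,0}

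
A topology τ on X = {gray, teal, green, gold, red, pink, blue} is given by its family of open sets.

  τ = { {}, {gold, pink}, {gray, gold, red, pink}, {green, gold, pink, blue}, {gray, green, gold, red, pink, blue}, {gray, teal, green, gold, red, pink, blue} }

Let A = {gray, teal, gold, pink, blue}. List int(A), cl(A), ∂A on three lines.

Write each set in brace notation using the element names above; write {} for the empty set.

U open, U⊆A: {}, {gold, pink}. int(A) = ⋃ = {gold, pink}
X∖A={green, red}, int(X∖A)={}, hence cl(A)={gray, teal, green, gold, red, pink, blue}
∂A: remove int from cl → {gray, teal, green, red, blue}

int(A) = {gold, pink}
cl(A)  = {gray, teal, green, gold, red, pink, blue}
∂A     = {gray, teal, green, red, blue}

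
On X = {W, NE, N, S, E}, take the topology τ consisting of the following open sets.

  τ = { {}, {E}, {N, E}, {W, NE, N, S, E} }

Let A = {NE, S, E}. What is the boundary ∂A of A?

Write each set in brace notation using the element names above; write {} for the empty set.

U open, U⊆A: {}, {E}. int(A) = ⋃ = {E}
X∖A={W, N}, int(X∖A)={}, hence cl(A)={W, NE, N, S, E}
∂A: remove int from cl → {W, NE, N, S}

{W, NE, N, S}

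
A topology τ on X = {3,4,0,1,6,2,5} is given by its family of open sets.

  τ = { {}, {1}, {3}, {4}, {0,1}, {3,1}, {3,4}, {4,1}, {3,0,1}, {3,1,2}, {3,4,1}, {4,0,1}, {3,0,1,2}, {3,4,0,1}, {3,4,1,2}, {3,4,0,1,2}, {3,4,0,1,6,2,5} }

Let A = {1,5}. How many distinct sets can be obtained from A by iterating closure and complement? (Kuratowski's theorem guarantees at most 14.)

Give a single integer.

8

closure: X∖int(X∖A) = X∖{3,4} = {0,1,6,2,5}
Let k=closure and c=complement:
  1. A     = {1,5}
  2. kA    = {0,1,6,2,5}
  3. cA    = {3,4,0,6,2}
  4. ckA   = {3,4}
  5. kcA   = {3,4,0,6,2,5}
  6. kckA  = {3,4,6,2,5}
  7. ckcA  = {1}
  8. ckckA = {0,1}
— saturated at 8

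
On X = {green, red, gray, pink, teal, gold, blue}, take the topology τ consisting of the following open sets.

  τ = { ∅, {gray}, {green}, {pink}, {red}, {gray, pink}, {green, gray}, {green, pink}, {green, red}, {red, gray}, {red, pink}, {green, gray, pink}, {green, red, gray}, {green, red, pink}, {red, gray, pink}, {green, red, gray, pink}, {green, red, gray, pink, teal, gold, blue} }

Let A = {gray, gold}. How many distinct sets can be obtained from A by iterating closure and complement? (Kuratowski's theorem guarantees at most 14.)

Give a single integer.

cl via duality: int({green, red, pink, teal, blue}) = {green, red, pink}, so X∖{green, red, pink} = {gray, teal, gold, blue}
Write k for closure, c for complement:
  1. A     = {gray, gold}
  2. kA    = {gray, teal, gold, blue}
  3. cA    = {green, red, pink, teal, blue}
  4. ckA   = {green, red, pink}
  5. kcA   = {green, red, pink, teal, gold, blue}
  6. ckcA  = {gray}
applying k or c yields no new set

6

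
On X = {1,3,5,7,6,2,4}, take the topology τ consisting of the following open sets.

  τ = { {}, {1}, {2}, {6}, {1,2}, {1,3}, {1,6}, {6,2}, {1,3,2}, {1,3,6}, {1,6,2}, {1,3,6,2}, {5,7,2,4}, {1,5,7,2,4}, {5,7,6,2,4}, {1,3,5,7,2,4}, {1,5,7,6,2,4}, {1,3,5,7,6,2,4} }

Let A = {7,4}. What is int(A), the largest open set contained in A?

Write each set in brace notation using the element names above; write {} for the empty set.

{}

opens ⊆ A: {}; union → int = {}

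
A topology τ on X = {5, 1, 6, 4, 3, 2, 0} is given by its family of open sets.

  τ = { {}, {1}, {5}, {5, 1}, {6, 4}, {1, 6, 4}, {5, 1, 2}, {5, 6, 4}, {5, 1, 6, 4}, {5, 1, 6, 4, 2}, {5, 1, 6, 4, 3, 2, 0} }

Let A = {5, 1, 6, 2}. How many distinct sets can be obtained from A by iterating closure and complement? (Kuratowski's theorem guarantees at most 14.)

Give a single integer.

cl via duality: int({4, 3, 0}) = {}, so X∖{} = {5, 1, 6, 4, 3, 2, 0}
Write k for closure, c for complement:
  1. A     = {5, 1, 6, 2}
  2. kA    = {5, 1, 6, 4, 3, 2, 0}
  3. cA    = {4, 3, 0}
  4. ckA   = {}
  5. kcA   = {6, 4, 3, 0}
  6. ckcA  = {5, 1, 2}
  7. kckcA = {5, 1, 3, 2, 0}
  8. ckckcA = {6, 4}
applying k or c yields no new set

8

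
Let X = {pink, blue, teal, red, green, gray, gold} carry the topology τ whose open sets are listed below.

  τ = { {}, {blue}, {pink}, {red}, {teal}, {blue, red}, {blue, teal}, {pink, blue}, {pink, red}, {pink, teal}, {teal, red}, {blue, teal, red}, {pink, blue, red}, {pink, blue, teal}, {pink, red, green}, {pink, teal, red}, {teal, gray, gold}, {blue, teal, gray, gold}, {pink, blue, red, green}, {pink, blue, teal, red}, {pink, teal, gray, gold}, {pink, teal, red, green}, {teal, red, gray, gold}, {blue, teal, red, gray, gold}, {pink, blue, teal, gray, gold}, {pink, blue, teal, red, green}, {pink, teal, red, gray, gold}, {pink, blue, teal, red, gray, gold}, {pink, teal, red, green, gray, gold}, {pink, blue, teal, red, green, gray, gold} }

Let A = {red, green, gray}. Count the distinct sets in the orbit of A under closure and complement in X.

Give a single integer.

8

cl via duality: int({pink, blue, teal, gold}) = {pink, blue, teal}, so X∖{pink, blue, teal} = {red, green, gray, gold}
Write k for closure, c for complement:
  1. A     = {red, green, gray}
  2. kA    = {red, green, gray, gold}
  3. cA    = {pink, blue, teal, gold}
  4. ckA   = {pink, blue, teal}
  5. kcA   = {pink, blue, teal, green, gray, gold}
  6. ckcA  = {red}
  7. kckcA = {red, green}
  8. ckckcA = {pink, blue, teal, gray, gold}
applying k or c yields no new set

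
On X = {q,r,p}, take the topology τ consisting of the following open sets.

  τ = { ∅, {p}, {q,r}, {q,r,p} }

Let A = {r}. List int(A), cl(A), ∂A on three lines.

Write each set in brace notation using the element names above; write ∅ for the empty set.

interior: largest open inside A is ∅ (from ∅)
cl via duality: int({q,p}) = {p}, so X∖{p} = {q,r}
cl∖int = {q,r}

int(A) = ∅
cl(A)  = {q,r}
∂A     = {q,r}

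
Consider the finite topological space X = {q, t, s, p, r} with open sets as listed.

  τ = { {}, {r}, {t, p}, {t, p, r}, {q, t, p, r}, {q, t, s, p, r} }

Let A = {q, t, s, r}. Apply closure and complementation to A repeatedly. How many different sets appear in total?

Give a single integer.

complement {p}; its interior {}; cl(A) = X∖{} = {q, t, s, p, r}
With k = closure, c = complement:
  1. A     = {q, t, s, r}
  2. kA    = {q, t, s, p, r}
  3. cA    = {p}
  4. ckA   = {}
  5. kcA   = {q, t, s, p}
  6. ckcA  = {r}
  7. kckcA = {q, s, r}
  8. ckckcA = {t, p}
k, c of each give nothing new

8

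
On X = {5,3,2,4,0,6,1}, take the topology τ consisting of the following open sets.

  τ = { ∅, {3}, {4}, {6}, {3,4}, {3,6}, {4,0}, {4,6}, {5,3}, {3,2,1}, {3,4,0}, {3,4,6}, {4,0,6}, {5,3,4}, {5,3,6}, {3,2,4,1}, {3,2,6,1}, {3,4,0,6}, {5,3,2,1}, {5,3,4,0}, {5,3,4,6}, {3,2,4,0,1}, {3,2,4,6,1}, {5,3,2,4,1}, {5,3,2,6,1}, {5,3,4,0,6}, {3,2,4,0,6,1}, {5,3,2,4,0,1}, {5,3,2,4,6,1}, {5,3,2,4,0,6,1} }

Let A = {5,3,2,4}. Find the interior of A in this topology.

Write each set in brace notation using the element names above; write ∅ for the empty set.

{5,3,4}

opens ⊆ A: ∅, {4}, {3}, {3,4}, {5,3}, {5,3,4}; union → int = {5,3,4}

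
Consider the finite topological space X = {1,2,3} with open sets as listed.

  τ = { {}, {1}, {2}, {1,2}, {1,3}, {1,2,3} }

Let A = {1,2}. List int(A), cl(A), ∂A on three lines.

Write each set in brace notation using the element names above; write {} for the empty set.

int(A) = {1,2}
cl(A)  = {1,2,3}
∂A     = {3}

opens ⊆ A: {}, {2}, {1}, {1,2}; union → int = {1,2}
complement {3}; its interior {}; cl(A) = X∖{} = {1,2,3}
boundary = {1,2,3} ∖ {1,2} = {3}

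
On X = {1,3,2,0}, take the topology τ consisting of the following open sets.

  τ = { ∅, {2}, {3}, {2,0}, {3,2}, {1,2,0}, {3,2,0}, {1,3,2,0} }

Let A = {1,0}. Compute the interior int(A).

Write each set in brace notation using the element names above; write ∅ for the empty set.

interior: largest open inside A is ∅ (from ∅)

∅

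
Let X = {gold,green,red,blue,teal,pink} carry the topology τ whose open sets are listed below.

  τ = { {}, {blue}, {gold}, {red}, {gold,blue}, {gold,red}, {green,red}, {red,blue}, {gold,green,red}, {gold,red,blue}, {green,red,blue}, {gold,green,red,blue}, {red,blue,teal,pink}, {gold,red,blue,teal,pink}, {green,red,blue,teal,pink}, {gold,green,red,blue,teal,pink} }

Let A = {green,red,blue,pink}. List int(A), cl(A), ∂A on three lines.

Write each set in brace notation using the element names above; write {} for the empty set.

int(A) = {green,red,blue}
cl(A)  = {green,red,blue,teal,pink}
∂A     = {teal,pink}

open subsets of A: {}, {red}, {blue}, {green,red}, {red,blue}, {green,red,blue}; so int(A) = {green,red,blue}
closure: X∖int(X∖A) = X∖{gold} = {green,red,blue,teal,pink}
∂A = {green,red,blue,teal,pink} minus {green,red,blue} = {teal,pink}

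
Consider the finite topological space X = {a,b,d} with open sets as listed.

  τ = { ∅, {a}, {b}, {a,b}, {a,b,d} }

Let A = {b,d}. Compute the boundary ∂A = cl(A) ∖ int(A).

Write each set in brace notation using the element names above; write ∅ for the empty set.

interior: largest open inside A is {b} (from ∅, {b})
cl via duality: int({a}) = {a}, so X∖{a} = {b,d}
cl∖int = {d}

{d}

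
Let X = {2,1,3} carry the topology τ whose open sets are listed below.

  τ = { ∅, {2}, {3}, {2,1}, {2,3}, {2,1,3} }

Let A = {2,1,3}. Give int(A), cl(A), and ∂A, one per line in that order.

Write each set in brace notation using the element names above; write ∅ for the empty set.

interior: largest open inside A is {2,1,3} (from ∅, {2}, {3}, {2,1}, {2,3}, {2,1,3})
cl via duality: int(∅) = ∅, so X∖∅ = {2,1,3}
cl∖int = ∅

int(A) = {2,1,3}
cl(A)  = {2,1,3}
∂A     = ∅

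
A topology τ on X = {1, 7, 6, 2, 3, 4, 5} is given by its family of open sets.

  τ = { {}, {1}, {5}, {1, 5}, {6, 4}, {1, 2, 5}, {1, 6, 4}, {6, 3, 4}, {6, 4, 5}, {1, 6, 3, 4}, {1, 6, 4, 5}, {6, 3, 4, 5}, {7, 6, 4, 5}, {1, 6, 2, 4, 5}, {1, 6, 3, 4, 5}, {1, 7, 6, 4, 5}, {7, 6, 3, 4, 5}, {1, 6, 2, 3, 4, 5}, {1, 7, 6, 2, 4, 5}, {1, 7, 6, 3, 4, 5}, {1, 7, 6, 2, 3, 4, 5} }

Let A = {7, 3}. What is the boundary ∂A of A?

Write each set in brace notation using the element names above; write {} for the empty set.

opens ⊆ A: {}; union → int = {}
complement {1, 6, 2, 4, 5}; its interior {1, 6, 2, 4, 5}; cl(A) = X∖{1, 6, 2, 4, 5} = {7, 3}
boundary = {7, 3} ∖ {} = {7, 3}

{7, 3}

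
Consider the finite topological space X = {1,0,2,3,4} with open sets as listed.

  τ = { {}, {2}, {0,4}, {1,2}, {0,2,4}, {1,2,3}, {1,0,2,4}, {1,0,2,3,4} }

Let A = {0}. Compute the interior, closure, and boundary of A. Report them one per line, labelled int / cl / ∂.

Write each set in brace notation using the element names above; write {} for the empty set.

interior: largest open inside A is {} (from {})
cl via duality: int({1,2,3,4}) = {1,2,3}, so X∖{1,2,3} = {0,4}
cl∖int = {0,4}

int(A) = {}
cl(A)  = {0,4}
∂A     = {0,4}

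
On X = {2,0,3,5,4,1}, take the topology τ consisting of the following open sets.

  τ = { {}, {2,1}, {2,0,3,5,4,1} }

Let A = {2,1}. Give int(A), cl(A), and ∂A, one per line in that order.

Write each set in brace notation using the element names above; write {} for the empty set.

opens ⊆ A: {}, {2,1}; union → int = {2,1}
complement {0,3,5,4}; its interior {}; cl(A) = X∖{} = {2,0,3,5,4,1}
boundary = {2,0,3,5,4,1} ∖ {2,1} = {0,3,5,4}

int(A) = {2,1}
cl(A)  = {2,0,3,5,4,1}
∂A     = {0,3,5,4}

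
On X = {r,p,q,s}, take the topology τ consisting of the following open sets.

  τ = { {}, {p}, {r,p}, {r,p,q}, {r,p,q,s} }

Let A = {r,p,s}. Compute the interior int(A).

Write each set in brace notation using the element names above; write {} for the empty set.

{r,p}

open subsets of A: {}, {p}, {r,p}; so int(A) = {r,p}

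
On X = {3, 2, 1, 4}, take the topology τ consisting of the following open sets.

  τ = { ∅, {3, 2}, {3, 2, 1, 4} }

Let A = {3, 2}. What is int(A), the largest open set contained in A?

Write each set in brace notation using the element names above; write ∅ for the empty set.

{3, 2}

opens ⊆ A: ∅, {3, 2}; union → int = {3, 2}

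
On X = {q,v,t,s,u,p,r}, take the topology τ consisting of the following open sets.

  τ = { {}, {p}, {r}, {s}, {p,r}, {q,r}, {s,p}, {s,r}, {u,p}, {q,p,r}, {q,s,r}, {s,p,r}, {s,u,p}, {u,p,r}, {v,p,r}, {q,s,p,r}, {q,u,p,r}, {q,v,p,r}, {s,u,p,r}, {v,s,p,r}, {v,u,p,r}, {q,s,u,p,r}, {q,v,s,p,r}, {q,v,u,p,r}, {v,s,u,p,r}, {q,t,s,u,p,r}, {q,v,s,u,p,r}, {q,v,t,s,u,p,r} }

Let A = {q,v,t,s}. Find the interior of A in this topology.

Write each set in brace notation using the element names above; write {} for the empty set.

{s}

U open, U⊆A: {}, {s}. int(A) = ⋃ = {s}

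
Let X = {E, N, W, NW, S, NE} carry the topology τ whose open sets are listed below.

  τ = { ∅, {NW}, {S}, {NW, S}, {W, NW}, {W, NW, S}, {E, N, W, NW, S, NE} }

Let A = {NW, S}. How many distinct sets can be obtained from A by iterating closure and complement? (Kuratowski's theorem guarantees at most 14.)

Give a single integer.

4

complement {E, N, W, NE}; its interior ∅; cl(A) = X∖∅ = {E, N, W, NW, S, NE}
With k = closure, c = complement:
  1. A     = {NW, S}
  2. kA    = {E, N, W, NW, S, NE}
  3. cA    = {E, N, W, NE}
  4. ckA   = ∅
k, c of each give nothing new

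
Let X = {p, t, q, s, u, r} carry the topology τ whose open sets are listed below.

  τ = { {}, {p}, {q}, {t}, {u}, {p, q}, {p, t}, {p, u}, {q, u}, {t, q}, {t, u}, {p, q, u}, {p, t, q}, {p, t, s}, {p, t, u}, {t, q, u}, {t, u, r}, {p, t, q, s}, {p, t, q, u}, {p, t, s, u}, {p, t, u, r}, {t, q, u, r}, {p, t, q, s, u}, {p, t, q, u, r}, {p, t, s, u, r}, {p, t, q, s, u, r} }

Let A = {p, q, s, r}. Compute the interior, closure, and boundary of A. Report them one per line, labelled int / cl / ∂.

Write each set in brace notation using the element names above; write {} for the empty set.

opens ⊆ A: {}, {p}, {q}, {p, q}; union → int = {p, q}
complement {t, u}; its interior {t, u}; cl(A) = X∖{t, u} = {p, q, s, r}
boundary = {p, q, s, r} ∖ {p, q} = {s, r}

int(A) = {p, q}
cl(A)  = {p, q, s, r}
∂A     = {s, r}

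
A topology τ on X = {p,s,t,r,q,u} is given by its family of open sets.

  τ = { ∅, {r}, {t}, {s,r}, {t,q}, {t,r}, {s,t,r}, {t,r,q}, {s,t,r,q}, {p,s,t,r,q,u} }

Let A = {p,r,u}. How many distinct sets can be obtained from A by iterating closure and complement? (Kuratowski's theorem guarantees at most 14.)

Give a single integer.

cl via duality: int({s,t,q}) = {t,q}, so X∖{t,q} = {p,s,r,u}
Write k for closure, c for complement:
  1. A     = {p,r,u}
  2. kA    = {p,s,r,u}
  3. cA    = {s,t,q}
  4. ckA   = {t,q}
  5. kcA   = {p,s,t,q,u}
  6. kckA  = {p,t,q,u}
  7. ckcA  = {r}
  8. ckckA = {s,r}
applying k or c yields no new set

8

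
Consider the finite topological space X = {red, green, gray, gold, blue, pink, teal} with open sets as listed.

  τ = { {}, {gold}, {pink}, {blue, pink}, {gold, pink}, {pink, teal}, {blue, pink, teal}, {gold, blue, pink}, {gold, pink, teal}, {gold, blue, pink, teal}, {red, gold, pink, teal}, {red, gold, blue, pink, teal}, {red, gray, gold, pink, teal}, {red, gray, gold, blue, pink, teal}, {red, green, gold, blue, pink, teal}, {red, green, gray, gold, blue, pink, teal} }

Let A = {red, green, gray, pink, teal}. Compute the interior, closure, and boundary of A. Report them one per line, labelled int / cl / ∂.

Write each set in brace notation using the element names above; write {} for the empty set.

int(A) = {pink, teal}
cl(A)  = {red, green, gray, blue, pink, teal}
∂A     = {red, green, gray, blue}

opens ⊆ A: {}, {pink}, {pink, teal}; union → int = {pink, teal}
complement {gold, blue}; its interior {gold}; cl(A) = X∖{gold} = {red, green, gray, blue, pink, teal}
boundary = {red, green, gray, blue, pink, teal} ∖ {pink, teal} = {red, green, gray, blue}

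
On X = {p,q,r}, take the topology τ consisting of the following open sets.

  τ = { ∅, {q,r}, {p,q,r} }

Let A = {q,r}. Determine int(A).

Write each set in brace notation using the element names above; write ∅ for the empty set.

open subsets of A: ∅, {q,r}; so int(A) = {q,r}

{q,r}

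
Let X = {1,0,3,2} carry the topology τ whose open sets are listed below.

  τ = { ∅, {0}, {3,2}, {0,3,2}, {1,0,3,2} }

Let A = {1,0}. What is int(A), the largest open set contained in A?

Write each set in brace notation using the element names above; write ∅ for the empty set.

{0}

interior: largest open inside A is {0} (from ∅, {0})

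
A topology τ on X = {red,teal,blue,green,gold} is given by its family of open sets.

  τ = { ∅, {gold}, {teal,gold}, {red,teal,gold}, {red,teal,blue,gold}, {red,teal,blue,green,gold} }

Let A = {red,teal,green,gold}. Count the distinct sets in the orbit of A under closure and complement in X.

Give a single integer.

6

complement {blue}; its interior ∅; cl(A) = X∖∅ = {red,teal,blue,green,gold}
With k = closure, c = complement:
  1. A     = {red,teal,green,gold}
  2. kA    = {red,teal,blue,green,gold}
  3. cA    = {blue}
  4. ckA   = ∅
  5. kcA   = {blue,green}
  6. ckcA  = {red,teal,gold}
k, c of each give nothing new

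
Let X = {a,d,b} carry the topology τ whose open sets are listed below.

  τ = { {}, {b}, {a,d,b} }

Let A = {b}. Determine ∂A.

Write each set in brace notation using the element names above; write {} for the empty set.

opens ⊆ A: {}, {b}; union → int = {b}
complement {a,d}; its interior {}; cl(A) = X∖{} = {a,d,b}
boundary = {a,d,b} ∖ {b} = {a,d}

{a,d}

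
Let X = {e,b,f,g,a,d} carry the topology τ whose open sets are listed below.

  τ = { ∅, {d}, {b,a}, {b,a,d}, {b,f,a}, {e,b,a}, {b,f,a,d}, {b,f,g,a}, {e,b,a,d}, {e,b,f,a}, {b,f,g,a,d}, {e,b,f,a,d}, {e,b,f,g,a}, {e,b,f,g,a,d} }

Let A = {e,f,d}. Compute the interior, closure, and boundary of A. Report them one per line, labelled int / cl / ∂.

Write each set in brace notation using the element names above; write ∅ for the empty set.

int(A) = {d}
cl(A)  = {e,f,g,d}
∂A     = {e,f,g}

open subsets of A: ∅, {d}; so int(A) = {d}
closure: X∖int(X∖A) = X∖{b,a} = {e,f,g,d}
∂A = {e,f,g,d} minus {d} = {e,f,g}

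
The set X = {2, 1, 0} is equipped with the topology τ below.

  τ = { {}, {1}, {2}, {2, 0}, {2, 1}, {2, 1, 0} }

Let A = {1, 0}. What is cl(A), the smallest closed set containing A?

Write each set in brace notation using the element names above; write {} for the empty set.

complement {2}; its interior {2}; cl(A) = X∖{2} = {1, 0}

{1, 0}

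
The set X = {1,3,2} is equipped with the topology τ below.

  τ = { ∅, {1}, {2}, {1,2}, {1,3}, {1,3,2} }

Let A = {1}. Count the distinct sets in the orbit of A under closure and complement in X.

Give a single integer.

cl via duality: int({3,2}) = {2}, so X∖{2} = {1,3}
Write k for closure, c for complement:
  1. A     = {1}
  2. kA    = {1,3}
  3. cA    = {3,2}
  4. ckA   = {2}
applying k or c yields no new set

4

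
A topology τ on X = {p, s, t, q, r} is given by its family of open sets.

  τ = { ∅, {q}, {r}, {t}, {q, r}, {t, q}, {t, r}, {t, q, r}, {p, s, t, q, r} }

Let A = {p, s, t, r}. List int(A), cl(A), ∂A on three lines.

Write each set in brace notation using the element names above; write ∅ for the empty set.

int(A) = {t, r}
cl(A)  = {p, s, t, r}
∂A     = {p, s}

open subsets of A: ∅, {t}, {r}, {t, r}; so int(A) = {t, r}
closure: X∖int(X∖A) = X∖{q} = {p, s, t, r}
∂A = {p, s, t, r} minus {t, r} = {p, s}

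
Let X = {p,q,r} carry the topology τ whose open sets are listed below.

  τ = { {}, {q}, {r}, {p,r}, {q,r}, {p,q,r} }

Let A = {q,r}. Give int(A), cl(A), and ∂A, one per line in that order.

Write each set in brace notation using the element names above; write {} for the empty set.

interior: largest open inside A is {q,r} (from {}, {q}, {r}, {q,r})
cl via duality: int({p}) = {}, so X∖{} = {p,q,r}
cl∖int = {p}

int(A) = {q,r}
cl(A)  = {p,q,r}
∂A     = {p}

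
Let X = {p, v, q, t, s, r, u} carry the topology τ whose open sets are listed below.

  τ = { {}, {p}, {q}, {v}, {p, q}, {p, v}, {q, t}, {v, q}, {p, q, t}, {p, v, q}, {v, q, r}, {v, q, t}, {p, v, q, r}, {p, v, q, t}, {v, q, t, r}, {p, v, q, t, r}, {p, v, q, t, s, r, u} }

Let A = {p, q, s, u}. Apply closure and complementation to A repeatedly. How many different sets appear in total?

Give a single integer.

cl via duality: int({v, t, r}) = {v}, so X∖{v} = {p, q, t, s, r, u}
Write k for closure, c for complement:
  1. A     = {p, q, s, u}
  2. kA    = {p, q, t, s, r, u}
  3. cA    = {v, t, r}
  4. ckA   = {v}
  5. kcA   = {v, t, s, r, u}
  6. kckA  = {v, s, r, u}
  7. ckcA  = {p, q}
  8. ckckA = {p, q, t}
applying k or c yields no new set

8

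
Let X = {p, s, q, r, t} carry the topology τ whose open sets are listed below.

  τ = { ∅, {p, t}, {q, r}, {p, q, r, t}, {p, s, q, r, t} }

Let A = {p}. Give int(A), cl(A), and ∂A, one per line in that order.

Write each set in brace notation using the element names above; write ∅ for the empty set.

int(A) = ∅
cl(A)  = {p, s, t}
∂A     = {p, s, t}

opens ⊆ A: ∅; union → int = ∅
complement {s, q, r, t}; its interior {q, r}; cl(A) = X∖{q, r} = {p, s, t}
boundary = {p, s, t} ∖ ∅ = {p, s, t}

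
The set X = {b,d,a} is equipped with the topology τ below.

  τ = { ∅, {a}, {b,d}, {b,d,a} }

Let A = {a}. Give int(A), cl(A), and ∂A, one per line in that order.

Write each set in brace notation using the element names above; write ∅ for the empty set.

interior: largest open inside A is {a} (from ∅, {a})
cl via duality: int({b,d}) = {b,d}, so X∖{b,d} = {a}
cl∖int = ∅

int(A) = {a}
cl(A)  = {a}
∂A     = ∅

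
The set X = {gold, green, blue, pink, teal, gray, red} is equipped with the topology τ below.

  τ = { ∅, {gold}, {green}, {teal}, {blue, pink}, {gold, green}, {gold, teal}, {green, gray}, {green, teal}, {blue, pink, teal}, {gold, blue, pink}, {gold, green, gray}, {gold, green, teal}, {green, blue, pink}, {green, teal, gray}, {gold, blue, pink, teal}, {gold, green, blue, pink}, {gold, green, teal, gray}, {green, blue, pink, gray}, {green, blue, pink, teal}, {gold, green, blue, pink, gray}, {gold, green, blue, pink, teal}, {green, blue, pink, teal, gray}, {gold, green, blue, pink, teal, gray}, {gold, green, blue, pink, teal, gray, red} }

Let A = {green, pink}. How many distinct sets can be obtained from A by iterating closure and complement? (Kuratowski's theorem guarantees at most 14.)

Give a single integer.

12

closure: X∖int(X∖A) = X∖{gold, teal} = {green, blue, pink, gray, red}
Let k=closure and c=complement:
  1. A     = {green, pink}
  2. kA    = {green, blue, pink, gray, red}
  3. cA    = {gold, blue, teal, gray, red}
  4. ckA   = {gold, teal}
  5. kcA   = {gold, blue, pink, teal, gray, red}
  6. kckA  = {gold, teal, red}
  7. ckcA  = {green}
  8. ckckA = {green, blue, pink, gray}
  9. kckcA = {green, gray, red}
  10. ckckcA = {gold, blue, pink, teal}
  11. kckckcA = {gold, blue, pink, teal, red}
  12. ckckckcA = {green, gray}
— saturated at 12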